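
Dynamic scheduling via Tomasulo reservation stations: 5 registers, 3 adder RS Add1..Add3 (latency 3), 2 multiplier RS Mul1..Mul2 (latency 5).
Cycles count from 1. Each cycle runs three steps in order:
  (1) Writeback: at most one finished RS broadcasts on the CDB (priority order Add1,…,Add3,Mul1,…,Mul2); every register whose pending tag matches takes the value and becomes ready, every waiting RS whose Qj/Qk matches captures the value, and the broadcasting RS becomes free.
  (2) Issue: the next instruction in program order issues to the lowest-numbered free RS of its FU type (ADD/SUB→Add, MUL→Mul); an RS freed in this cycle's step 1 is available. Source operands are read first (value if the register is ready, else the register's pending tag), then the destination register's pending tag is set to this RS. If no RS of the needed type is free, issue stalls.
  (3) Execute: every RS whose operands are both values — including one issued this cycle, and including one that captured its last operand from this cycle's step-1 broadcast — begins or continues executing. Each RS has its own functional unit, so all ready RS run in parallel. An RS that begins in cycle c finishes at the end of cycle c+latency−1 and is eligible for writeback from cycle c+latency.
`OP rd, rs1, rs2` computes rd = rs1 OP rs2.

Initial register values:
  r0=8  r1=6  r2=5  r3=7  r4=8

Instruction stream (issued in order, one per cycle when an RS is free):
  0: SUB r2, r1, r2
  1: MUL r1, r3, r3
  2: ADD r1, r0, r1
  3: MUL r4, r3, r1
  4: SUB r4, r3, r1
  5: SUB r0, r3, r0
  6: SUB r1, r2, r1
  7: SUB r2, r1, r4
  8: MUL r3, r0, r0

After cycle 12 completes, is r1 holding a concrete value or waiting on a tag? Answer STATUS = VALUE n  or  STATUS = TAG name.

STATUS = TAG Add3

cycle 1: issue SUB r2<-Add1 // r0:8,r1:6,r2:Add1,r3:7,r4:8
cycle 2: issue MUL r1<-Mul1 // r0:8,r1:Mul1,r2:Add1,r3:7,r4:8
cycle 3: issue ADD r1<-Add2 // r0:8,r1:Add2,r2:Add1,r3:7,r4:8
cycle 4: CDB Add1=1; issue MUL r4<-Mul2 // r0:8,r1:Add2,r2:1,r3:7,r4:Mul2
cycle 5: issue SUB r4<-Add1 // r0:8,r1:Add2,r2:1,r3:7,r4:Add1
cycle 6: issue SUB r0<-Add3 // r0:Add3,r1:Add2,r2:1,r3:7,r4:Add1
cycle 7: CDB Mul1=49; stall // r0:Add3,r1:Add2,r2:1,r3:7,r4:Add1
cycle 8: stall // r0:Add3,r1:Add2,r2:1,r3:7,r4:Add1
cycle 9: CDB Add3=-1; issue SUB r1<-Add3 // r0:-1,r1:Add3,r2:1,r3:7,r4:Add1
cycle 10: CDB Add2=57; issue SUB r2<-Add2 // r0:-1,r1:Add3,r2:Add2,r3:7,r4:Add1
cycle 11: issue MUL r3<-Mul1 // r0:-1,r1:Add3,r2:Add2,r3:Mul1,r4:Add1
cycle 12: - // r0:-1,r1:Add3,r2:Add2,r3:Mul1,r4:Add1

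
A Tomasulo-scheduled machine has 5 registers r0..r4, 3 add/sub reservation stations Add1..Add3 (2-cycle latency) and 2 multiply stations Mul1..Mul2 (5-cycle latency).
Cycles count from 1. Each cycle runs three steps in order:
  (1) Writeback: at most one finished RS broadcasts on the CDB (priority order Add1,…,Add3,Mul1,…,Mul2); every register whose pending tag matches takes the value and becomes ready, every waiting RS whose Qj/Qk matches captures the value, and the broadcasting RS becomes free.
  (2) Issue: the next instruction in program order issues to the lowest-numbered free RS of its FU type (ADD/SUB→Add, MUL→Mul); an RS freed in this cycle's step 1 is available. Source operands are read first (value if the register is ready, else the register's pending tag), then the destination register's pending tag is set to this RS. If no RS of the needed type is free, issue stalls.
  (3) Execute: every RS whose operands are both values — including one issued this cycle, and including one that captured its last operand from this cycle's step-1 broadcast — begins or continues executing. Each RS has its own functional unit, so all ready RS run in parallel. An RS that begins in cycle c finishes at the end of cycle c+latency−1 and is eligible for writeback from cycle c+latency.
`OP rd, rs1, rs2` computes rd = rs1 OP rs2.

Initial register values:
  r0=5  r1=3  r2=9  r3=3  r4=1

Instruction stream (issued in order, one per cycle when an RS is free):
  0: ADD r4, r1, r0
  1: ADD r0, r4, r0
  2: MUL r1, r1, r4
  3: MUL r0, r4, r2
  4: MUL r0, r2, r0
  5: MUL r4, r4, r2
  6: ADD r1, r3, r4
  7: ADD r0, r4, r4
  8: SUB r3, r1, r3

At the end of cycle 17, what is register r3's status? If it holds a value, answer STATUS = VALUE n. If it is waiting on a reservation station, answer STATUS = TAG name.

cycle 1: issue ADD r4<-Add1 // r0:5,r1:3,r2:9,r3:3,r4:Add1
cycle 2: issue ADD r0<-Add2 // r0:Add2,r1:3,r2:9,r3:3,r4:Add1
cycle 3: CDB Add1=8; issue MUL r1<-Mul1 // r0:Add2,r1:Mul1,r2:9,r3:3,r4:8
cycle 4: issue MUL r0<-Mul2 // r0:Mul2,r1:Mul1,r2:9,r3:3,r4:8
cycle 5: CDB Add2=13; stall // r0:Mul2,r1:Mul1,r2:9,r3:3,r4:8
cycle 6: stall // r0:Mul2,r1:Mul1,r2:9,r3:3,r4:8
cycle 7: stall // r0:Mul2,r1:Mul1,r2:9,r3:3,r4:8
cycle 8: CDB Mul1=24; issue MUL r0<-Mul1 // r0:Mul1,r1:24,r2:9,r3:3,r4:8
cycle 9: CDB Mul2=72; issue MUL r4<-Mul2 // r0:Mul1,r1:24,r2:9,r3:3,r4:Mul2
cycle 10: issue ADD r1<-Add1 // r0:Mul1,r1:Add1,r2:9,r3:3,r4:Mul2
cycle 11: issue ADD r0<-Add2 // r0:Add2,r1:Add1,r2:9,r3:3,r4:Mul2
cycle 12: issue SUB r3<-Add3 // r0:Add2,r1:Add1,r2:9,r3:Add3,r4:Mul2
cycle 13: - // r0:Add2,r1:Add1,r2:9,r3:Add3,r4:Mul2
cycle 14: CDB Mul1=648 // r0:Add2,r1:Add1,r2:9,r3:Add3,r4:Mul2
cycle 15: CDB Mul2=72 // r0:Add2,r1:Add1,r2:9,r3:Add3,r4:72
cycle 16: - // r0:Add2,r1:Add1,r2:9,r3:Add3,r4:72
cycle 17: CDB Add1=75 // r0:Add2,r1:75,r2:9,r3:Add3,r4:72

STATUS = TAG Add3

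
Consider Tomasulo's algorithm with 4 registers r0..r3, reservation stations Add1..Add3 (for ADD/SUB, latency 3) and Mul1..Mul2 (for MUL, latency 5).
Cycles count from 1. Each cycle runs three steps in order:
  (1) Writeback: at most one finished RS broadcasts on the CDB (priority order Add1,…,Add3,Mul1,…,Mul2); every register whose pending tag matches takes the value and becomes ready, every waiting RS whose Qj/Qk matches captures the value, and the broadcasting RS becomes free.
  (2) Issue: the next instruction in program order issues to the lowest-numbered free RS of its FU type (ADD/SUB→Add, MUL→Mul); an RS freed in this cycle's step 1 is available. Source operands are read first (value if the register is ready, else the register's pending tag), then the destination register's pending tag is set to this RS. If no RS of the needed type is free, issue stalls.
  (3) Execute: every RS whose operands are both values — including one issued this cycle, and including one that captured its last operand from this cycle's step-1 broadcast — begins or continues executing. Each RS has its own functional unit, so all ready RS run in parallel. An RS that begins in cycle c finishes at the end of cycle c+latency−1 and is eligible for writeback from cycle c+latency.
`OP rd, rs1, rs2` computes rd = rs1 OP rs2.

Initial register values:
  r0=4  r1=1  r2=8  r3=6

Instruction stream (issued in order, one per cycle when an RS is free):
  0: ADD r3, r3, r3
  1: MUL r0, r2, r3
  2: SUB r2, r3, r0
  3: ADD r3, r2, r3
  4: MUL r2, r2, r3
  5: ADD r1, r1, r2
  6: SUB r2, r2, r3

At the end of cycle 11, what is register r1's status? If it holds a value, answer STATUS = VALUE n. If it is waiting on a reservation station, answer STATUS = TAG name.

  c1: issue ADD r3<-Add1  regs: r0:4,r1:1,r2:8,r3:Add1
  c2: issue MUL r0<-Mul1  regs: r0:Mul1,r1:1,r2:8,r3:Add1
  c3: issue SUB r2<-Add2  regs: r0:Mul1,r1:1,r2:Add2,r3:Add1
  c4: CDB Add1=12; issue ADD r3<-Add1  regs: r0:Mul1,r1:1,r2:Add2,r3:Add1
  c5: issue MUL r2<-Mul2  regs: r0:Mul1,r1:1,r2:Mul2,r3:Add1
  c6: issue ADD r1<-Add3  regs: r0:Mul1,r1:Add3,r2:Mul2,r3:Add1
  c7: stall  regs: r0:Mul1,r1:Add3,r2:Mul2,r3:Add1
  c8: stall  regs: r0:Mul1,r1:Add3,r2:Mul2,r3:Add1
  c9: CDB Mul1=96; stall  regs: r0:96,r1:Add3,r2:Mul2,r3:Add1
  c10: stall  regs: r0:96,r1:Add3,r2:Mul2,r3:Add1
  c11: stall  regs: r0:96,r1:Add3,r2:Mul2,r3:Add1

STATUS = TAG Add3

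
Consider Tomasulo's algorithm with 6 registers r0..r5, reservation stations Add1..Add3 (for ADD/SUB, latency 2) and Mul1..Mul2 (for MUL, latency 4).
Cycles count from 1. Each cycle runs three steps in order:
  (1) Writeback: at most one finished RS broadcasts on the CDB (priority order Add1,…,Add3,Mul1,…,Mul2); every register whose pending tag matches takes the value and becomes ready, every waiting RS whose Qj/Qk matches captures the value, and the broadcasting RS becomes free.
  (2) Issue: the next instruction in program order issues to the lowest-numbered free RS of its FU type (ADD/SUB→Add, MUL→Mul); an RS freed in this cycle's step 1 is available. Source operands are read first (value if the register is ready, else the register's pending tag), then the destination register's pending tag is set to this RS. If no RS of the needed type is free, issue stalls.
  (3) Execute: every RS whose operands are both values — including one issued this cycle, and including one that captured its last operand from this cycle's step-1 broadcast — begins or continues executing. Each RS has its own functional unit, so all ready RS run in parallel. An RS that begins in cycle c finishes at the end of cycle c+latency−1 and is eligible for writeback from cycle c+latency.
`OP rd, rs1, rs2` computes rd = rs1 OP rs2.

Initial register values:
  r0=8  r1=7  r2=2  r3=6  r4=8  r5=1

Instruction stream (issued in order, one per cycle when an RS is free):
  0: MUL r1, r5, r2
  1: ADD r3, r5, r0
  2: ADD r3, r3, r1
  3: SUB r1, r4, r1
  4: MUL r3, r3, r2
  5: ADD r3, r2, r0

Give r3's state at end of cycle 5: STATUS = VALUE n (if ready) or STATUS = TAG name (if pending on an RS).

cycle 1: issue MUL r1<-Mul1 // r0:8,r1:Mul1,r2:2,r3:6,r4:8,r5:1
cycle 2: issue ADD r3<-Add1 // r0:8,r1:Mul1,r2:2,r3:Add1,r4:8,r5:1
cycle 3: issue ADD r3<-Add2 // r0:8,r1:Mul1,r2:2,r3:Add2,r4:8,r5:1
cycle 4: CDB Add1=9; issue SUB r1<-Add1 // r0:8,r1:Add1,r2:2,r3:Add2,r4:8,r5:1
cycle 5: CDB Mul1=2; issue MUL r3<-Mul1 // r0:8,r1:Add1,r2:2,r3:Mul1,r4:8,r5:1

STATUS = TAG Mul1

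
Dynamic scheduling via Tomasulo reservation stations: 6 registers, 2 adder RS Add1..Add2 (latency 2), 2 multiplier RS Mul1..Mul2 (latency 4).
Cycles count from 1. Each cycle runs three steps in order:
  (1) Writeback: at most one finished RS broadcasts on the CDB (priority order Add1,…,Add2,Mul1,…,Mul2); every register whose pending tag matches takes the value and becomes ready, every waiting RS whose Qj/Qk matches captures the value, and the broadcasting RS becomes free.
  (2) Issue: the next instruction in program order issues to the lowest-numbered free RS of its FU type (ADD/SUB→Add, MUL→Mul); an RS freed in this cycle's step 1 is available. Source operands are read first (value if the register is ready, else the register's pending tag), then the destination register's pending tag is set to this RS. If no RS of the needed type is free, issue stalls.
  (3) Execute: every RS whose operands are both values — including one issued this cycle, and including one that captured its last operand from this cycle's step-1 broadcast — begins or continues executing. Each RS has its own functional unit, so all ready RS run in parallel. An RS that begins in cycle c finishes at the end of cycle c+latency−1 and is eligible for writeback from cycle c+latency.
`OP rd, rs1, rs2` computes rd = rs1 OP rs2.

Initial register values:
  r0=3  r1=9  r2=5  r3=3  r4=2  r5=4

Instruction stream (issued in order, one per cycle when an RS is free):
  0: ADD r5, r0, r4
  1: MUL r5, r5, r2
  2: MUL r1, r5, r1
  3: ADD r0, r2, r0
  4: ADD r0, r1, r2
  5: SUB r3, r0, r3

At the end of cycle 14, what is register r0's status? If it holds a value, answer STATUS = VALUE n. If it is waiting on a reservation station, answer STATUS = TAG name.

STATUS = VALUE 230

cycle 1: issue ADD r5<-Add1 // r0:3,r1:9,r2:5,r3:3,r4:2,r5:Add1
cycle 2: issue MUL r5<-Mul1 // r0:3,r1:9,r2:5,r3:3,r4:2,r5:Mul1
cycle 3: CDB Add1=5; issue MUL r1<-Mul2 // r0:3,r1:Mul2,r2:5,r3:3,r4:2,r5:Mul1
cycle 4: issue ADD r0<-Add1 // r0:Add1,r1:Mul2,r2:5,r3:3,r4:2,r5:Mul1
cycle 5: issue ADD r0<-Add2 // r0:Add2,r1:Mul2,r2:5,r3:3,r4:2,r5:Mul1
cycle 6: CDB Add1=8; issue SUB r3<-Add1 // r0:Add2,r1:Mul2,r2:5,r3:Add1,r4:2,r5:Mul1
cycle 7: CDB Mul1=25 // r0:Add2,r1:Mul2,r2:5,r3:Add1,r4:2,r5:25
cycle 8: - // r0:Add2,r1:Mul2,r2:5,r3:Add1,r4:2,r5:25
cycle 9: - // r0:Add2,r1:Mul2,r2:5,r3:Add1,r4:2,r5:25
cycle 10: - // r0:Add2,r1:Mul2,r2:5,r3:Add1,r4:2,r5:25
cycle 11: CDB Mul2=225 // r0:Add2,r1:225,r2:5,r3:Add1,r4:2,r5:25
cycle 12: - // r0:Add2,r1:225,r2:5,r3:Add1,r4:2,r5:25
cycle 13: CDB Add2=230 // r0:230,r1:225,r2:5,r3:Add1,r4:2,r5:25
cycle 14: - // r0:230,r1:225,r2:5,r3:Add1,r4:2,r5:25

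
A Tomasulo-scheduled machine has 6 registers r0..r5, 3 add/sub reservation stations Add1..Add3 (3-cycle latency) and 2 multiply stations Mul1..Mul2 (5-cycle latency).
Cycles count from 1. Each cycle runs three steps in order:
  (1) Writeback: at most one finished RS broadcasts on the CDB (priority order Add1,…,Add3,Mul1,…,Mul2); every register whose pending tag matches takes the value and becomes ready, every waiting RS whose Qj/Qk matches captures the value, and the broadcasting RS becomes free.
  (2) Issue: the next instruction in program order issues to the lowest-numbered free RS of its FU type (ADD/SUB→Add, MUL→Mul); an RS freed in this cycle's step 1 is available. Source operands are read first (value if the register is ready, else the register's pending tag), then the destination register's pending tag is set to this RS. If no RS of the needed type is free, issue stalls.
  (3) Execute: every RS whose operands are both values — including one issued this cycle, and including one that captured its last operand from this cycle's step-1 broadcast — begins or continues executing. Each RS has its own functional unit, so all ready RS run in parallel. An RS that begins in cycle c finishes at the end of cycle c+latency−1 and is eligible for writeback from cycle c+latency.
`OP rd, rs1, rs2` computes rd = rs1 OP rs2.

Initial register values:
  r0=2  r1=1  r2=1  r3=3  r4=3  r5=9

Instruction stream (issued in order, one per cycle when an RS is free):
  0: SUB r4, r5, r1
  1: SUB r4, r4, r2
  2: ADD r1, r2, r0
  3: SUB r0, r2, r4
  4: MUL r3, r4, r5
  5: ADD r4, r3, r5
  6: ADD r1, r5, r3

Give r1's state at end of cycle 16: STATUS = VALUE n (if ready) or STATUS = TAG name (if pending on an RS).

STATUS = VALUE 72

  c1: issue SUB r4<-Add1  regs: r0:2,r1:1,r2:1,r3:3,r4:Add1,r5:9
  c2: issue SUB r4<-Add2  regs: r0:2,r1:1,r2:1,r3:3,r4:Add2,r5:9
  c3: issue ADD r1<-Add3  regs: r0:2,r1:Add3,r2:1,r3:3,r4:Add2,r5:9
  c4: CDB Add1=8; issue SUB r0<-Add1  regs: r0:Add1,r1:Add3,r2:1,r3:3,r4:Add2,r5:9
  c5: issue MUL r3<-Mul1  regs: r0:Add1,r1:Add3,r2:1,r3:Mul1,r4:Add2,r5:9
  c6: CDB Add3=3; issue ADD r4<-Add3  regs: r0:Add1,r1:3,r2:1,r3:Mul1,r4:Add3,r5:9
  c7: CDB Add2=7; issue ADD r1<-Add2  regs: r0:Add1,r1:Add2,r2:1,r3:Mul1,r4:Add3,r5:9
  c8: -  regs: r0:Add1,r1:Add2,r2:1,r3:Mul1,r4:Add3,r5:9
  c9: -  regs: r0:Add1,r1:Add2,r2:1,r3:Mul1,r4:Add3,r5:9
  c10: CDB Add1=-6  regs: r0:-6,r1:Add2,r2:1,r3:Mul1,r4:Add3,r5:9
  c11: -  regs: r0:-6,r1:Add2,r2:1,r3:Mul1,r4:Add3,r5:9
  c12: CDB Mul1=63  regs: r0:-6,r1:Add2,r2:1,r3:63,r4:Add3,r5:9
  c13: -  regs: r0:-6,r1:Add2,r2:1,r3:63,r4:Add3,r5:9
  c14: -  regs: r0:-6,r1:Add2,r2:1,r3:63,r4:Add3,r5:9
  c15: CDB Add2=72  regs: r0:-6,r1:72,r2:1,r3:63,r4:Add3,r5:9
  c16: CDB Add3=72  regs: r0:-6,r1:72,r2:1,r3:63,r4:72,r5:9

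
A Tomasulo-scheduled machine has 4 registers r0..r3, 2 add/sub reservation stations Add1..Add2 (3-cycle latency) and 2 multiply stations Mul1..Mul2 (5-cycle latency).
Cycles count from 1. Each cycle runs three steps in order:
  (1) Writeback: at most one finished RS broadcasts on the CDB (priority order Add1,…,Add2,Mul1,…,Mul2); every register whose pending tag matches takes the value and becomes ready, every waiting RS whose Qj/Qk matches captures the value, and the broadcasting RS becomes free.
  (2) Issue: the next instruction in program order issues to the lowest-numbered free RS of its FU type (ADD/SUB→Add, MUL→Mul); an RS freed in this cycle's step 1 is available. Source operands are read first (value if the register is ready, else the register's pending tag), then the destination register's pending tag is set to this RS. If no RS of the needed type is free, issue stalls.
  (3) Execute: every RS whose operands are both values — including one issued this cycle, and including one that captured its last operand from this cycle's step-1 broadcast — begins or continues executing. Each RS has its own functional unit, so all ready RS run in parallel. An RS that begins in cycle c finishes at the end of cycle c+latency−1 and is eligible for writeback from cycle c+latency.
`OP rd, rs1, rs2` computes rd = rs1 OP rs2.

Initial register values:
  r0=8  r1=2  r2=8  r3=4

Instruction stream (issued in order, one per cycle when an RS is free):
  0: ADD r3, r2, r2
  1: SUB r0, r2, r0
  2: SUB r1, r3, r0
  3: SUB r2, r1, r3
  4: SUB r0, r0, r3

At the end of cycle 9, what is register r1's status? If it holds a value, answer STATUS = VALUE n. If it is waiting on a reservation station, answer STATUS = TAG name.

cycle 1: issue ADD r3<-Add1 // r0:8,r1:2,r2:8,r3:Add1
cycle 2: issue SUB r0<-Add2 // r0:Add2,r1:2,r2:8,r3:Add1
cycle 3: stall // r0:Add2,r1:2,r2:8,r3:Add1
cycle 4: CDB Add1=16; issue SUB r1<-Add1 // r0:Add2,r1:Add1,r2:8,r3:16
cycle 5: CDB Add2=0; issue SUB r2<-Add2 // r0:0,r1:Add1,r2:Add2,r3:16
cycle 6: stall // r0:0,r1:Add1,r2:Add2,r3:16
cycle 7: stall // r0:0,r1:Add1,r2:Add2,r3:16
cycle 8: CDB Add1=16; issue SUB r0<-Add1 // r0:Add1,r1:16,r2:Add2,r3:16
cycle 9: - // r0:Add1,r1:16,r2:Add2,r3:16

STATUS = VALUE 16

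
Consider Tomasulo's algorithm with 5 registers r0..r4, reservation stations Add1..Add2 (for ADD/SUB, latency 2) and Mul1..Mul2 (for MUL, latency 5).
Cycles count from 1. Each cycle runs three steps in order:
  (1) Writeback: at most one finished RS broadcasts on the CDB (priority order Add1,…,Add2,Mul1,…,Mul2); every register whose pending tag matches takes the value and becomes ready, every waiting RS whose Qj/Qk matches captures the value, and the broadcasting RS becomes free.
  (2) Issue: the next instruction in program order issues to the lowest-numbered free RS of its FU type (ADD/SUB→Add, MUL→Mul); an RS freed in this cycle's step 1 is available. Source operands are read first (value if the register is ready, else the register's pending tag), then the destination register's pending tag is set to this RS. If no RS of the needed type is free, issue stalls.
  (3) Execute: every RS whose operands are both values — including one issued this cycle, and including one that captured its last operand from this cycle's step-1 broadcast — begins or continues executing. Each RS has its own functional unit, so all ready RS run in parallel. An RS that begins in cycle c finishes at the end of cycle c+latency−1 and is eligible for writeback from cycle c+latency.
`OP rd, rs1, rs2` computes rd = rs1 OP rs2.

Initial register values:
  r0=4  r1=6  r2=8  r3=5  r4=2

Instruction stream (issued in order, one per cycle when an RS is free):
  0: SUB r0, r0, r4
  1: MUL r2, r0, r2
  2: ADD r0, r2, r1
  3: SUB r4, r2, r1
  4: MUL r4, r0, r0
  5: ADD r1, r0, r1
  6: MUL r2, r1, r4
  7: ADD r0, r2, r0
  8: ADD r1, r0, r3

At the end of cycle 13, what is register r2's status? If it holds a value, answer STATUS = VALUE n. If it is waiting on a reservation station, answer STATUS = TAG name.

STATUS = TAG Mul1

  c1: issue SUB r0<-Add1  regs: r0:Add1,r1:6,r2:8,r3:5,r4:2
  c2: issue MUL r2<-Mul1  regs: r0:Add1,r1:6,r2:Mul1,r3:5,r4:2
  c3: CDB Add1=2; issue ADD r0<-Add1  regs: r0:Add1,r1:6,r2:Mul1,r3:5,r4:2
  c4: issue SUB r4<-Add2  regs: r0:Add1,r1:6,r2:Mul1,r3:5,r4:Add2
  c5: issue MUL r4<-Mul2  regs: r0:Add1,r1:6,r2:Mul1,r3:5,r4:Mul2
  c6: stall  regs: r0:Add1,r1:6,r2:Mul1,r3:5,r4:Mul2
  c7: stall  regs: r0:Add1,r1:6,r2:Mul1,r3:5,r4:Mul2
  c8: CDB Mul1=16; stall  regs: r0:Add1,r1:6,r2:16,r3:5,r4:Mul2
  c9: stall  regs: r0:Add1,r1:6,r2:16,r3:5,r4:Mul2
  c10: CDB Add1=22; issue ADD r1<-Add1  regs: r0:22,r1:Add1,r2:16,r3:5,r4:Mul2
  c11: CDB Add2=10; issue MUL r2<-Mul1  regs: r0:22,r1:Add1,r2:Mul1,r3:5,r4:Mul2
  c12: CDB Add1=28; issue ADD r0<-Add1  regs: r0:Add1,r1:28,r2:Mul1,r3:5,r4:Mul2
  c13: issue ADD r1<-Add2  regs: r0:Add1,r1:Add2,r2:Mul1,r3:5,r4:Mul2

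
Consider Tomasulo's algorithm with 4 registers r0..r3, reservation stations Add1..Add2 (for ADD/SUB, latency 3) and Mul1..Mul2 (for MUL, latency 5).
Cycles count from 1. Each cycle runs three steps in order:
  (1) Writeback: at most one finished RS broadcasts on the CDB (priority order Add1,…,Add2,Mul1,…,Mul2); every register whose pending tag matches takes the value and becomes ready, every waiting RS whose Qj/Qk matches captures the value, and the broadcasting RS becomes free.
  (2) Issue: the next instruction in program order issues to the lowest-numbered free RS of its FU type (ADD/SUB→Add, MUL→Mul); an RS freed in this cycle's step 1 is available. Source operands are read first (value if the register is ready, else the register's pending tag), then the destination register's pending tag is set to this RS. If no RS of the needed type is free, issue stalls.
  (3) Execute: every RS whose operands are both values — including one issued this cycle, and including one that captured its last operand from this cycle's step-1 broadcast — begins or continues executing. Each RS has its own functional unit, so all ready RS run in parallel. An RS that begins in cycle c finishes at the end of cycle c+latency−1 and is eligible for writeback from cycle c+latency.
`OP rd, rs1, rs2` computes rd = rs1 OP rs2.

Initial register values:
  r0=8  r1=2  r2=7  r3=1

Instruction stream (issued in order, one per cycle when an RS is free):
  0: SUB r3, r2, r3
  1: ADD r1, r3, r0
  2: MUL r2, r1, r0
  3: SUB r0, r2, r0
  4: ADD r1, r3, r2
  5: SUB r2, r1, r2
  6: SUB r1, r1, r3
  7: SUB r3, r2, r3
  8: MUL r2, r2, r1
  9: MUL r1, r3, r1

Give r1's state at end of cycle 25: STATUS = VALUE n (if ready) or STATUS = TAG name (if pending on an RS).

STATUS = TAG Mul2

cycle 1: issue SUB r3<-Add1 // r0:8,r1:2,r2:7,r3:Add1
cycle 2: issue ADD r1<-Add2 // r0:8,r1:Add2,r2:7,r3:Add1
cycle 3: issue MUL r2<-Mul1 // r0:8,r1:Add2,r2:Mul1,r3:Add1
cycle 4: CDB Add1=6; issue SUB r0<-Add1 // r0:Add1,r1:Add2,r2:Mul1,r3:6
cycle 5: stall // r0:Add1,r1:Add2,r2:Mul1,r3:6
cycle 6: stall // r0:Add1,r1:Add2,r2:Mul1,r3:6
cycle 7: CDB Add2=14; issue ADD r1<-Add2 // r0:Add1,r1:Add2,r2:Mul1,r3:6
cycle 8: stall // r0:Add1,r1:Add2,r2:Mul1,r3:6
cycle 9: stall // r0:Add1,r1:Add2,r2:Mul1,r3:6
cycle 10: stall // r0:Add1,r1:Add2,r2:Mul1,r3:6
cycle 11: stall // r0:Add1,r1:Add2,r2:Mul1,r3:6
cycle 12: CDB Mul1=112; stall // r0:Add1,r1:Add2,r2:112,r3:6
cycle 13: stall // r0:Add1,r1:Add2,r2:112,r3:6
cycle 14: stall // r0:Add1,r1:Add2,r2:112,r3:6
cycle 15: CDB Add1=104; issue SUB r2<-Add1 // r0:104,r1:Add2,r2:Add1,r3:6
cycle 16: CDB Add2=118; issue SUB r1<-Add2 // r0:104,r1:Add2,r2:Add1,r3:6
cycle 17: stall // r0:104,r1:Add2,r2:Add1,r3:6
cycle 18: stall // r0:104,r1:Add2,r2:Add1,r3:6
cycle 19: CDB Add1=6; issue SUB r3<-Add1 // r0:104,r1:Add2,r2:6,r3:Add1
cycle 20: CDB Add2=112; issue MUL r2<-Mul1 // r0:104,r1:112,r2:Mul1,r3:Add1
cycle 21: issue MUL r1<-Mul2 // r0:104,r1:Mul2,r2:Mul1,r3:Add1
cycle 22: CDB Add1=0 // r0:104,r1:Mul2,r2:Mul1,r3:0
cycle 23: - // r0:104,r1:Mul2,r2:Mul1,r3:0
cycle 24: - // r0:104,r1:Mul2,r2:Mul1,r3:0
cycle 25: CDB Mul1=672 // r0:104,r1:Mul2,r2:672,r3:0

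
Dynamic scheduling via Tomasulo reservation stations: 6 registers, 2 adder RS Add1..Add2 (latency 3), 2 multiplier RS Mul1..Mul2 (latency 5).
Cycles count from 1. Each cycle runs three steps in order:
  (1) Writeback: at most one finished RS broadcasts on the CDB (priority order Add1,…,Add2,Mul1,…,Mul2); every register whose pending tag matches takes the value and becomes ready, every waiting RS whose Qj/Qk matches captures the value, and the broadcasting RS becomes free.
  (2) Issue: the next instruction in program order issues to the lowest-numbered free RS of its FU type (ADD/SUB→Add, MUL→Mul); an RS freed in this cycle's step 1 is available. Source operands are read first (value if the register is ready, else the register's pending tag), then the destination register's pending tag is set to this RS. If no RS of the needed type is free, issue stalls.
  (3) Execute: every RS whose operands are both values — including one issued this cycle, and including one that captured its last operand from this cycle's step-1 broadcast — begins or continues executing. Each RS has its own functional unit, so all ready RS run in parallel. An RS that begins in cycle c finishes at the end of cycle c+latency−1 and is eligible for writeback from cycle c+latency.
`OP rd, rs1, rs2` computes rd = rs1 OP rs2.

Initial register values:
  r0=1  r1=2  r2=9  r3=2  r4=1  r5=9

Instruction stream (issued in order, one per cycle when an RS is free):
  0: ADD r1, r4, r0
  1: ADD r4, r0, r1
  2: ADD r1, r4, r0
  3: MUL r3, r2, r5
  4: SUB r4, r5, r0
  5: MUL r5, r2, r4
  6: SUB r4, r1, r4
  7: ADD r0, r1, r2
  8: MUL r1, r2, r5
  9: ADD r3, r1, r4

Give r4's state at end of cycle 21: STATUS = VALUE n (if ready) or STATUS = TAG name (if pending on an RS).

STATUS = VALUE -4

c1: issue ADD r1<-Add1 | r0:1,r1:Add1,r2:9,r3:2,r4:1,r5:9
c2: issue ADD r4<-Add2 | r0:1,r1:Add1,r2:9,r3:2,r4:Add2,r5:9
c3: stall | r0:1,r1:Add1,r2:9,r3:2,r4:Add2,r5:9
c4: CDB Add1=2; issue ADD r1<-Add1 | r0:1,r1:Add1,r2:9,r3:2,r4:Add2,r5:9
c5: issue MUL r3<-Mul1 | r0:1,r1:Add1,r2:9,r3:Mul1,r4:Add2,r5:9
c6: stall | r0:1,r1:Add1,r2:9,r3:Mul1,r4:Add2,r5:9
c7: CDB Add2=3; issue SUB r4<-Add2 | r0:1,r1:Add1,r2:9,r3:Mul1,r4:Add2,r5:9
c8: issue MUL r5<-Mul2 | r0:1,r1:Add1,r2:9,r3:Mul1,r4:Add2,r5:Mul2
c9: stall | r0:1,r1:Add1,r2:9,r3:Mul1,r4:Add2,r5:Mul2
c10: CDB Add1=4; issue SUB r4<-Add1 | r0:1,r1:4,r2:9,r3:Mul1,r4:Add1,r5:Mul2
c11: CDB Add2=8; issue ADD r0<-Add2 | r0:Add2,r1:4,r2:9,r3:Mul1,r4:Add1,r5:Mul2
c12: CDB Mul1=81; issue MUL r1<-Mul1 | r0:Add2,r1:Mul1,r2:9,r3:81,r4:Add1,r5:Mul2
c13: stall | r0:Add2,r1:Mul1,r2:9,r3:81,r4:Add1,r5:Mul2
c14: CDB Add1=-4; issue ADD r3<-Add1 | r0:Add2,r1:Mul1,r2:9,r3:Add1,r4:-4,r5:Mul2
c15: CDB Add2=13 | r0:13,r1:Mul1,r2:9,r3:Add1,r4:-4,r5:Mul2
c16: CDB Mul2=72 | r0:13,r1:Mul1,r2:9,r3:Add1,r4:-4,r5:72
c17: - | r0:13,r1:Mul1,r2:9,r3:Add1,r4:-4,r5:72
c18: - | r0:13,r1:Mul1,r2:9,r3:Add1,r4:-4,r5:72
c19: - | r0:13,r1:Mul1,r2:9,r3:Add1,r4:-4,r5:72
c20: - | r0:13,r1:Mul1,r2:9,r3:Add1,r4:-4,r5:72
c21: CDB Mul1=648 | r0:13,r1:648,r2:9,r3:Add1,r4:-4,r5:72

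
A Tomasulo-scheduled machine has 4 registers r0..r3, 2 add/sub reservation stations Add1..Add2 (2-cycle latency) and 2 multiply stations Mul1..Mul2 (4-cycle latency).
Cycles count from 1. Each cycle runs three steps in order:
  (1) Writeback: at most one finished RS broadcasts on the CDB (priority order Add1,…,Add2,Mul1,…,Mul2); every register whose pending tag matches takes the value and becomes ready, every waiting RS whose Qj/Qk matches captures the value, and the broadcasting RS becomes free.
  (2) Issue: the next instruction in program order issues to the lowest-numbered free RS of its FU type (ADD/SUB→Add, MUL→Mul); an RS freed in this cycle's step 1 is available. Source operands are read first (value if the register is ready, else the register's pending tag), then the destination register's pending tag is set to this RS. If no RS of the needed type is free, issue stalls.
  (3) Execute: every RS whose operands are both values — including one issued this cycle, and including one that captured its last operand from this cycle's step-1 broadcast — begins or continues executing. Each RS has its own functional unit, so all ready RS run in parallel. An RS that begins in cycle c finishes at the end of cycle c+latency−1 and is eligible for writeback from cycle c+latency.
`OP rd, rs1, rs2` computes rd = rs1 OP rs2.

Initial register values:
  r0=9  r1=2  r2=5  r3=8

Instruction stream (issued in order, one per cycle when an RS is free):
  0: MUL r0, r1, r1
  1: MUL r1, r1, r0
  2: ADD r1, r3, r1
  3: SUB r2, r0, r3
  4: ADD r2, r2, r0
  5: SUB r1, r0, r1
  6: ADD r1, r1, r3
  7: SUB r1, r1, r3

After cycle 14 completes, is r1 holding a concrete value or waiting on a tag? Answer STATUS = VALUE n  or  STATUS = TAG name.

cycle 1: issue MUL r0<-Mul1 // r0:Mul1,r1:2,r2:5,r3:8
cycle 2: issue MUL r1<-Mul2 // r0:Mul1,r1:Mul2,r2:5,r3:8
cycle 3: issue ADD r1<-Add1 // r0:Mul1,r1:Add1,r2:5,r3:8
cycle 4: issue SUB r2<-Add2 // r0:Mul1,r1:Add1,r2:Add2,r3:8
cycle 5: CDB Mul1=4; stall // r0:4,r1:Add1,r2:Add2,r3:8
cycle 6: stall // r0:4,r1:Add1,r2:Add2,r3:8
cycle 7: CDB Add2=-4; issue ADD r2<-Add2 // r0:4,r1:Add1,r2:Add2,r3:8
cycle 8: stall // r0:4,r1:Add1,r2:Add2,r3:8
cycle 9: CDB Add2=0; issue SUB r1<-Add2 // r0:4,r1:Add2,r2:0,r3:8
cycle 10: CDB Mul2=8; stall // r0:4,r1:Add2,r2:0,r3:8
cycle 11: stall // r0:4,r1:Add2,r2:0,r3:8
cycle 12: CDB Add1=16; issue ADD r1<-Add1 // r0:4,r1:Add1,r2:0,r3:8
cycle 13: stall // r0:4,r1:Add1,r2:0,r3:8
cycle 14: CDB Add2=-12; issue SUB r1<-Add2 // r0:4,r1:Add2,r2:0,r3:8

STATUS = TAG Add2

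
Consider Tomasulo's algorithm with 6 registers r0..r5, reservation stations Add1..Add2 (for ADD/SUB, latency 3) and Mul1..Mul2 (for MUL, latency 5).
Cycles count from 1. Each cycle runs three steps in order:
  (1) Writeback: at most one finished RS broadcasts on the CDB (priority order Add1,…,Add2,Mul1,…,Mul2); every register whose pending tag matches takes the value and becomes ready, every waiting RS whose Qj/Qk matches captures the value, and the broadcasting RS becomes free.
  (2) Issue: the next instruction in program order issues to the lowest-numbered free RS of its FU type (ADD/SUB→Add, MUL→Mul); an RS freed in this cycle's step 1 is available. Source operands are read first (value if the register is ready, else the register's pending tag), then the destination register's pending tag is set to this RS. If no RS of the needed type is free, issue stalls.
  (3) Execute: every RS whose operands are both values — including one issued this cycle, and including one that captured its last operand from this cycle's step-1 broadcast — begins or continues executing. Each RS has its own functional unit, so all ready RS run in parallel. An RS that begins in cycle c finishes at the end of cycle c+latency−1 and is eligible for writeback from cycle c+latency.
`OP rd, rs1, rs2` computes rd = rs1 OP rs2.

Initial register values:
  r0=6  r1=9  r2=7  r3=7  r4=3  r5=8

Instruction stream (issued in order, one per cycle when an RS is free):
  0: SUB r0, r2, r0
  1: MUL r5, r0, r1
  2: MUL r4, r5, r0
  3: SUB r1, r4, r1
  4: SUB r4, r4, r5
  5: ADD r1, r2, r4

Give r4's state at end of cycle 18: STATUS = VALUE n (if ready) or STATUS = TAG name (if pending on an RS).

STATUS = VALUE 0

  c1: issue SUB r0<-Add1  regs: r0:Add1,r1:9,r2:7,r3:7,r4:3,r5:8
  c2: issue MUL r5<-Mul1  regs: r0:Add1,r1:9,r2:7,r3:7,r4:3,r5:Mul1
  c3: issue MUL r4<-Mul2  regs: r0:Add1,r1:9,r2:7,r3:7,r4:Mul2,r5:Mul1
  c4: CDB Add1=1; issue SUB r1<-Add1  regs: r0:1,r1:Add1,r2:7,r3:7,r4:Mul2,r5:Mul1
  c5: issue SUB r4<-Add2  regs: r0:1,r1:Add1,r2:7,r3:7,r4:Add2,r5:Mul1
  c6: stall  regs: r0:1,r1:Add1,r2:7,r3:7,r4:Add2,r5:Mul1
  c7: stall  regs: r0:1,r1:Add1,r2:7,r3:7,r4:Add2,r5:Mul1
  c8: stall  regs: r0:1,r1:Add1,r2:7,r3:7,r4:Add2,r5:Mul1
  c9: CDB Mul1=9; stall  regs: r0:1,r1:Add1,r2:7,r3:7,r4:Add2,r5:9
  c10: stall  regs: r0:1,r1:Add1,r2:7,r3:7,r4:Add2,r5:9
  c11: stall  regs: r0:1,r1:Add1,r2:7,r3:7,r4:Add2,r5:9
  c12: stall  regs: r0:1,r1:Add1,r2:7,r3:7,r4:Add2,r5:9
  c13: stall  regs: r0:1,r1:Add1,r2:7,r3:7,r4:Add2,r5:9
  c14: CDB Mul2=9; stall  regs: r0:1,r1:Add1,r2:7,r3:7,r4:Add2,r5:9
  c15: stall  regs: r0:1,r1:Add1,r2:7,r3:7,r4:Add2,r5:9
  c16: stall  regs: r0:1,r1:Add1,r2:7,r3:7,r4:Add2,r5:9
  c17: CDB Add1=0; issue ADD r1<-Add1  regs: r0:1,r1:Add1,r2:7,r3:7,r4:Add2,r5:9
  c18: CDB Add2=0  regs: r0:1,r1:Add1,r2:7,r3:7,r4:0,r5:9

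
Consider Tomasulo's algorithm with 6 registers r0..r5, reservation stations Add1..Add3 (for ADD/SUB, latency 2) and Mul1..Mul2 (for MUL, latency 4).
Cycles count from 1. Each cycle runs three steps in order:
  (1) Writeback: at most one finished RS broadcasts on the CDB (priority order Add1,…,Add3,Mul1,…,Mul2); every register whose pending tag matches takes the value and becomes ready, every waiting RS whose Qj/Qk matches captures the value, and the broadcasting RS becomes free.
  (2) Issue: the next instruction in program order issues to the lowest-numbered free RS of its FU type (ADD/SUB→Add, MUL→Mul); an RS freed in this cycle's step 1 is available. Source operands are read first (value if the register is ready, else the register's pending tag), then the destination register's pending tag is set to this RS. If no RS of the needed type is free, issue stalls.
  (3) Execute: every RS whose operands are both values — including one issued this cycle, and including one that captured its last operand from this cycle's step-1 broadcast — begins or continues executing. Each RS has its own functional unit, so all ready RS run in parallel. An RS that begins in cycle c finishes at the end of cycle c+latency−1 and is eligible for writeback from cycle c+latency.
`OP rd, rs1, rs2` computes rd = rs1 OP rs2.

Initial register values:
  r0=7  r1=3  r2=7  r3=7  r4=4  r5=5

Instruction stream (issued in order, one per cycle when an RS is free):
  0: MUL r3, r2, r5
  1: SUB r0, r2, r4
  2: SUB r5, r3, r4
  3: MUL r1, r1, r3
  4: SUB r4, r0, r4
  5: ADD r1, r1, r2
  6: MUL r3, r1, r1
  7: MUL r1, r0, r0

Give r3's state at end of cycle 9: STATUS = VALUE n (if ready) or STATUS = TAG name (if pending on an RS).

STATUS = TAG Mul1

  c1: issue MUL r3<-Mul1  regs: r0:7,r1:3,r2:7,r3:Mul1,r4:4,r5:5
  c2: issue SUB r0<-Add1  regs: r0:Add1,r1:3,r2:7,r3:Mul1,r4:4,r5:5
  c3: issue SUB r5<-Add2  regs: r0:Add1,r1:3,r2:7,r3:Mul1,r4:4,r5:Add2
  c4: CDB Add1=3; issue MUL r1<-Mul2  regs: r0:3,r1:Mul2,r2:7,r3:Mul1,r4:4,r5:Add2
  c5: CDB Mul1=35; issue SUB r4<-Add1  regs: r0:3,r1:Mul2,r2:7,r3:35,r4:Add1,r5:Add2
  c6: issue ADD r1<-Add3  regs: r0:3,r1:Add3,r2:7,r3:35,r4:Add1,r5:Add2
  c7: CDB Add1=-1; issue MUL r3<-Mul1  regs: r0:3,r1:Add3,r2:7,r3:Mul1,r4:-1,r5:Add2
  c8: CDB Add2=31; stall  regs: r0:3,r1:Add3,r2:7,r3:Mul1,r4:-1,r5:31
  c9: CDB Mul2=105; issue MUL r1<-Mul2  regs: r0:3,r1:Mul2,r2:7,r3:Mul1,r4:-1,r5:31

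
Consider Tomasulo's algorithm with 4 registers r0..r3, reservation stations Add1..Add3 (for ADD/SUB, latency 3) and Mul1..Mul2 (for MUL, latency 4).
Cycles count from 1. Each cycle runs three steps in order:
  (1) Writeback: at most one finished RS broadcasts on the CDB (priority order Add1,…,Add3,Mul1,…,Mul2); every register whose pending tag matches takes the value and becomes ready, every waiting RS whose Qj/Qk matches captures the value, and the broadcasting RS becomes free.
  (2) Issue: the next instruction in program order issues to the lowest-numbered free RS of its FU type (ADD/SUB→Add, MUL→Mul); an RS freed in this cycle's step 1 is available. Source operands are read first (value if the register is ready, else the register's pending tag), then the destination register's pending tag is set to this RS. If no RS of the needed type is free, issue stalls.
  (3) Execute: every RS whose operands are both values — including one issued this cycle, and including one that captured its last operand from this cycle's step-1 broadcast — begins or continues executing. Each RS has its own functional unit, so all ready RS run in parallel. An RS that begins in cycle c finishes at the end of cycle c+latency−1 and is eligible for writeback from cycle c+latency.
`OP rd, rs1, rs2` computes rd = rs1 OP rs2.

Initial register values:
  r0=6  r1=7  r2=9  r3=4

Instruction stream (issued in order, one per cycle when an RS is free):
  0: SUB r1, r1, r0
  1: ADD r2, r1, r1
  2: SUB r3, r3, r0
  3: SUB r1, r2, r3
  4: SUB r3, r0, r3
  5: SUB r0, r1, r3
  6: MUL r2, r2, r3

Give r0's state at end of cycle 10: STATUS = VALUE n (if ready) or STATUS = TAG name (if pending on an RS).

cycle 1: issue SUB r1<-Add1 // r0:6,r1:Add1,r2:9,r3:4
cycle 2: issue ADD r2<-Add2 // r0:6,r1:Add1,r2:Add2,r3:4
cycle 3: issue SUB r3<-Add3 // r0:6,r1:Add1,r2:Add2,r3:Add3
cycle 4: CDB Add1=1; issue SUB r1<-Add1 // r0:6,r1:Add1,r2:Add2,r3:Add3
cycle 5: stall // r0:6,r1:Add1,r2:Add2,r3:Add3
cycle 6: CDB Add3=-2; issue SUB r3<-Add3 // r0:6,r1:Add1,r2:Add2,r3:Add3
cycle 7: CDB Add2=2; issue SUB r0<-Add2 // r0:Add2,r1:Add1,r2:2,r3:Add3
cycle 8: issue MUL r2<-Mul1 // r0:Add2,r1:Add1,r2:Mul1,r3:Add3
cycle 9: CDB Add3=8 // r0:Add2,r1:Add1,r2:Mul1,r3:8
cycle 10: CDB Add1=4 // r0:Add2,r1:4,r2:Mul1,r3:8

STATUS = TAG Add2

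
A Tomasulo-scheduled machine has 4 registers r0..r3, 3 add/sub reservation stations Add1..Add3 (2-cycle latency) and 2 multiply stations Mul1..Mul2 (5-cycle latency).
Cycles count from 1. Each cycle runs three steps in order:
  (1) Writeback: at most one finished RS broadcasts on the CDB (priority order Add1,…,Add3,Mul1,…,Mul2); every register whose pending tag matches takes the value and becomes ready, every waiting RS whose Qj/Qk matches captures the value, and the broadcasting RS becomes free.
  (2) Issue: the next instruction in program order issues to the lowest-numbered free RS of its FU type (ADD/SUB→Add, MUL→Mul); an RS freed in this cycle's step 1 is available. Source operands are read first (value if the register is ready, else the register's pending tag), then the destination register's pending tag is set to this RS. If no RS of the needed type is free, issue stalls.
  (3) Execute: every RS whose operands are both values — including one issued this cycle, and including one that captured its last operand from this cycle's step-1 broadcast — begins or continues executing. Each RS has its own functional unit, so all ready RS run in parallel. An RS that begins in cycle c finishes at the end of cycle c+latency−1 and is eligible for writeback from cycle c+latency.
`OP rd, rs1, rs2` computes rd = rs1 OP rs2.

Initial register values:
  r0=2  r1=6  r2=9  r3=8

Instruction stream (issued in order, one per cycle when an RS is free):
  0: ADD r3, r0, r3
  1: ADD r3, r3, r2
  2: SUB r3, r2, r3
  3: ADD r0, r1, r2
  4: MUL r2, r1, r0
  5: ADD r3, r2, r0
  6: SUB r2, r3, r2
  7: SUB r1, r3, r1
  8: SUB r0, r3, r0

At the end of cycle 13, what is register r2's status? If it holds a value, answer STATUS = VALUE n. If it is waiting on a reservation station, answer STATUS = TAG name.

  c1: issue ADD r3<-Add1  regs: r0:2,r1:6,r2:9,r3:Add1
  c2: issue ADD r3<-Add2  regs: r0:2,r1:6,r2:9,r3:Add2
  c3: CDB Add1=10; issue SUB r3<-Add1  regs: r0:2,r1:6,r2:9,r3:Add1
  c4: issue ADD r0<-Add3  regs: r0:Add3,r1:6,r2:9,r3:Add1
  c5: CDB Add2=19; issue MUL r2<-Mul1  regs: r0:Add3,r1:6,r2:Mul1,r3:Add1
  c6: CDB Add3=15; issue ADD r3<-Add2  regs: r0:15,r1:6,r2:Mul1,r3:Add2
  c7: CDB Add1=-10; issue SUB r2<-Add1  regs: r0:15,r1:6,r2:Add1,r3:Add2
  c8: issue SUB r1<-Add3  regs: r0:15,r1:Add3,r2:Add1,r3:Add2
  c9: stall  regs: r0:15,r1:Add3,r2:Add1,r3:Add2
  c10: stall  regs: r0:15,r1:Add3,r2:Add1,r3:Add2
  c11: CDB Mul1=90; stall  regs: r0:15,r1:Add3,r2:Add1,r3:Add2
  c12: stall  regs: r0:15,r1:Add3,r2:Add1,r3:Add2
  c13: CDB Add2=105; issue SUB r0<-Add2  regs: r0:Add2,r1:Add3,r2:Add1,r3:105

STATUS = TAG Add1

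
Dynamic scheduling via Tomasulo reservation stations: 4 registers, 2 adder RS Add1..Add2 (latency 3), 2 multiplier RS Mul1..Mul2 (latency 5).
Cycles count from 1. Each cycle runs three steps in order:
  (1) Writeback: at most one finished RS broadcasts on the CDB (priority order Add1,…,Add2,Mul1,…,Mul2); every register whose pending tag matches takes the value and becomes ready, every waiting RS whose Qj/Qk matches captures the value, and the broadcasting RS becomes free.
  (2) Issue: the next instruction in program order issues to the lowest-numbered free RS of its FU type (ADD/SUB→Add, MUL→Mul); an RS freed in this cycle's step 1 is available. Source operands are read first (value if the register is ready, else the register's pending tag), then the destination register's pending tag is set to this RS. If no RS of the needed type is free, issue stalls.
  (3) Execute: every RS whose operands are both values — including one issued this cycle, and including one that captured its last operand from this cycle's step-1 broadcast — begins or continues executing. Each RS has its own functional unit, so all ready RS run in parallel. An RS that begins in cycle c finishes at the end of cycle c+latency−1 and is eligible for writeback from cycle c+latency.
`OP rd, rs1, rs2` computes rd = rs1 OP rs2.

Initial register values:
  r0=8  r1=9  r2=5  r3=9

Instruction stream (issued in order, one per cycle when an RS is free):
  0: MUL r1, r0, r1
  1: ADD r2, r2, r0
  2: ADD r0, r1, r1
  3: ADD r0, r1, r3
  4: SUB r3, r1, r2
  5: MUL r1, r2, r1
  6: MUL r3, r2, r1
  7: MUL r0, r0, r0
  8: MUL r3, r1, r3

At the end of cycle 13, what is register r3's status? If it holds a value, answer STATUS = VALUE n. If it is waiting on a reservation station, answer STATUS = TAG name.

STATUS = TAG Mul2

  c1: issue MUL r1<-Mul1  regs: r0:8,r1:Mul1,r2:5,r3:9
  c2: issue ADD r2<-Add1  regs: r0:8,r1:Mul1,r2:Add1,r3:9
  c3: issue ADD r0<-Add2  regs: r0:Add2,r1:Mul1,r2:Add1,r3:9
  c4: stall  regs: r0:Add2,r1:Mul1,r2:Add1,r3:9
  c5: CDB Add1=13; issue ADD r0<-Add1  regs: r0:Add1,r1:Mul1,r2:13,r3:9
  c6: CDB Mul1=72; stall  regs: r0:Add1,r1:72,r2:13,r3:9
  c7: stall  regs: r0:Add1,r1:72,r2:13,r3:9
  c8: stall  regs: r0:Add1,r1:72,r2:13,r3:9
  c9: CDB Add1=81; issue SUB r3<-Add1  regs: r0:81,r1:72,r2:13,r3:Add1
  c10: CDB Add2=144; issue MUL r1<-Mul1  regs: r0:81,r1:Mul1,r2:13,r3:Add1
  c11: issue MUL r3<-Mul2  regs: r0:81,r1:Mul1,r2:13,r3:Mul2
  c12: CDB Add1=59; stall  regs: r0:81,r1:Mul1,r2:13,r3:Mul2
  c13: stall  regs: r0:81,r1:Mul1,r2:13,r3:Mul2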